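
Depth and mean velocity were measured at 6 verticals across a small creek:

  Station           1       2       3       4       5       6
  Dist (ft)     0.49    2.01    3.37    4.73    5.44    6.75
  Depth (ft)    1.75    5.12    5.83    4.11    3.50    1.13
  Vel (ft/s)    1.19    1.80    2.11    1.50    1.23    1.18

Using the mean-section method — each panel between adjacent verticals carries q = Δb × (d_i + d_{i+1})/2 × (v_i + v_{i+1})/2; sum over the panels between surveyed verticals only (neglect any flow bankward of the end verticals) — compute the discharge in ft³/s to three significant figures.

41.9 ft³/s

Panel 1-2: Δb = 1.52 ft, d̄ = (1.75+5.12)/2 = 3.435, v̄ = (1.19+1.80)/2 = 1.495 → q = 1.52×3.435×1.495 = 7.806 ft³/s
Panel 2-3: Δb = 1.36 ft, d̄ = (5.12+5.83)/2 = 5.475, v̄ = (1.80+2.11)/2 = 1.955 → q = 1.36×5.475×1.955 = 14.56 ft³/s
Panel 3-4: Δb = 1.36 ft, d̄ = (5.83+4.11)/2 = 4.97, v̄ = (2.11+1.50)/2 = 1.805 → q = 1.36×4.97×1.805 = 12.20 ft³/s
Panel 4-5: Δb = 0.71 ft, d̄ = (4.11+3.50)/2 = 3.805, v̄ = (1.50+1.23)/2 = 1.365 → q = 0.71×3.805×1.365 = 3.688 ft³/s
Panel 5-6: Δb = 1.31 ft, d̄ = (3.50+1.13)/2 = 2.315, v̄ = (1.23+1.18)/2 = 1.205 → q = 1.31×2.315×1.205 = 3.654 ft³/s
Q = Σ q = 41.90 ft³/s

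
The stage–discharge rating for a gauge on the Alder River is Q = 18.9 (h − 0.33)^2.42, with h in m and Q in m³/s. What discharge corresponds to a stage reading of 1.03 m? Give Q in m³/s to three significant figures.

7.97 m³/s

Q = 18.9 × (1.03 − 0.33)^2.42 = 18.9 × 0.7^2.42 = 7.973 m³/s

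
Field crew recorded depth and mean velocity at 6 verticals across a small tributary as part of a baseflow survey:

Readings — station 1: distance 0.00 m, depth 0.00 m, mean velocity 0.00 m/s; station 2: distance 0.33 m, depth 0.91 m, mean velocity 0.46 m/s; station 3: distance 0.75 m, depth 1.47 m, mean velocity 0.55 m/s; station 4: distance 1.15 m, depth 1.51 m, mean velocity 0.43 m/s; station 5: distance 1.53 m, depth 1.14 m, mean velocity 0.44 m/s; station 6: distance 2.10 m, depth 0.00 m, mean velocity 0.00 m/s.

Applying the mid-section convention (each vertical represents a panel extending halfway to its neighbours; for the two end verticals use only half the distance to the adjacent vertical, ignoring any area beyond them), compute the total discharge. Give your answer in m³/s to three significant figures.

0.980 m³/s

w_2 = (0.75 − 0.00)/2 = 0.375 m; q_2 = 0.46 × 0.91 × 0.375 = 0.1570 m³/s
w_3 = (1.15 − 0.33)/2 = 0.41 m; q_3 = 0.55 × 1.47 × 0.41 = 0.3315 m³/s
w_4 = (1.53 − 0.75)/2 = 0.39 m; q_4 = 0.43 × 1.51 × 0.39 = 0.2532 m³/s
w_5 = (2.10 − 1.15)/2 = 0.475 m; q_5 = 0.44 × 1.14 × 0.475 = 0.2383 m³/s
Stations 1, 6 contribute zero (depth or velocity is 0).
Q = Σ qᵢ = 0.9799 m³/s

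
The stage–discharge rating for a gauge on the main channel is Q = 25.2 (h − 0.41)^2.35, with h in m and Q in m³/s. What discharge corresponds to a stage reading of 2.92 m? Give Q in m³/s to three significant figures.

219 m³/s

Q = 25.2 × (2.92 − 0.41)^2.35 = 25.2 × 2.51^2.35 = 219.1 m³/s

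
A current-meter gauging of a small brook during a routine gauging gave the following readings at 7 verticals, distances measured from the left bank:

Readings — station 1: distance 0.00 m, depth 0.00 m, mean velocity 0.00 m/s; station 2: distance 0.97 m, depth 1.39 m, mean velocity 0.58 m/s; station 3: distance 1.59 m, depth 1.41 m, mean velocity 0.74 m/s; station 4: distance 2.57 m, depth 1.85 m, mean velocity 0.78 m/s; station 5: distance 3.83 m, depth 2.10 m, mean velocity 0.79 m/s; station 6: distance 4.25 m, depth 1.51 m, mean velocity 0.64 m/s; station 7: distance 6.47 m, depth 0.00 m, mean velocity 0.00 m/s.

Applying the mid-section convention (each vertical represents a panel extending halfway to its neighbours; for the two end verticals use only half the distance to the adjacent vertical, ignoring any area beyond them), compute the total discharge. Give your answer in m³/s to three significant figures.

5.76 m³/s

w_2 = (1.59 − 0.00)/2 = 0.795 m; q_2 = 0.58 × 1.39 × 0.795 = 0.6409 m³/s
w_3 = (2.57 − 0.97)/2 = 0.8 m; q_3 = 0.74 × 1.41 × 0.8 = 0.8347 m³/s
w_4 = (3.83 − 1.59)/2 = 1.12 m; q_4 = 0.78 × 1.85 × 1.12 = 1.616 m³/s
w_5 = (4.25 − 2.57)/2 = 0.84 m; q_5 = 0.79 × 2.10 × 0.84 = 1.394 m³/s
w_6 = (6.47 − 3.83)/2 = 1.32 m; q_6 = 0.64 × 1.51 × 1.32 = 1.276 m³/s
Stations 1, 7 contribute zero (depth or velocity is 0).
Q = Σ qᵢ = 5.761 m³/s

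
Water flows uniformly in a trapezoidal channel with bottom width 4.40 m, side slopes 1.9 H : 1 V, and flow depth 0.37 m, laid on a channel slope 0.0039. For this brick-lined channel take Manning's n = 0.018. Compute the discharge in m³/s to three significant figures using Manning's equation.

A = (b + z·y)·y = (4.40 + 1.9×0.37)×0.37 = 1.888 m²
P = b + 2y√(1+z²) = 4.40 + 2×0.37×√(1+1.9²) = 5.989 m
R = A/P = 1.888/5.989 = 0.3153 m
Q = (1/n)·A·R^(2/3)·S^(1/2) = (1/0.018) × 1.888 × 0.3153^(2/3) × 0.0039^(1/2) = 3.034 m³/s

3.03 m³/s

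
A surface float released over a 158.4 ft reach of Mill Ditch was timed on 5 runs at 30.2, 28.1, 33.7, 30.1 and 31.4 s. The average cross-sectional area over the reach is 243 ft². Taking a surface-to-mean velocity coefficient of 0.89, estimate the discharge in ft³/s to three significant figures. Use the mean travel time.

t̄ = (30.2 + 28.1 + 33.7 + 30.1 + 31.4) / 5 = 30.7 s
v_surface = L / t̄ = 158.4 / 30.7 = 5.160 ft/s
v_mean = 0.89 × 5.160 = 4.592 ft/s
Q = A × v_mean = 243 × 4.592 = 1116 ft³/s

1120 ft³/s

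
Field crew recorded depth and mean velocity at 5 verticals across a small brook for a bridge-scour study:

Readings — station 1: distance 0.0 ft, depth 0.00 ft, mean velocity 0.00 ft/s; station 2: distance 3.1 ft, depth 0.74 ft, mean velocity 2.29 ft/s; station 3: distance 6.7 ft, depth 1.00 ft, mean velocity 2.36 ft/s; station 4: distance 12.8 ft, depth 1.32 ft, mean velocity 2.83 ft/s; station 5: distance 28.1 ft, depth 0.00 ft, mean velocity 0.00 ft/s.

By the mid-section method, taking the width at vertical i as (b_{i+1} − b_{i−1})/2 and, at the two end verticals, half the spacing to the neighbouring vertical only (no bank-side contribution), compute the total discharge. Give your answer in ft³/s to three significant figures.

w_2 = (6.7 − 0.0)/2 = 3.35 ft; q_2 = 2.29 × 0.74 × 3.35 = 5.677 ft³/s
w_3 = (12.8 − 3.1)/2 = 4.85 ft; q_3 = 2.36 × 1.00 × 4.85 = 11.45 ft³/s
w_4 = (28.1 − 6.7)/2 = 10.7 ft; q_4 = 2.83 × 1.32 × 10.7 = 39.97 ft³/s
Stations 1, 5 contribute zero (depth or velocity is 0).
Q = Σ qᵢ = 57.09 ft³/s

57.1 ft³/s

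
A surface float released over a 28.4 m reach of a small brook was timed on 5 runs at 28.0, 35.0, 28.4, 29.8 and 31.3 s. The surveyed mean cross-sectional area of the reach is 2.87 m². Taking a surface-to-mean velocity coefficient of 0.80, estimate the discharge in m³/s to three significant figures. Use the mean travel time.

2.14 m³/s

t̄ = (28.0 + 35.0 + 28.4 + 29.8 + 31.3) / 5 = 30.5 s
v_surface = L / t̄ = 28.4 / 30.5 = 0.9311 m/s
v_mean = 0.80 × 0.9311 = 0.7449 m/s
Q = A × v_mean = 2.87 × 0.7449 = 2.138 m³/s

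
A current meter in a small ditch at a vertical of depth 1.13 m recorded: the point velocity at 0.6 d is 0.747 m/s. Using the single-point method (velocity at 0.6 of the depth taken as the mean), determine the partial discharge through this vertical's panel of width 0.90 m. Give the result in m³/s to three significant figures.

0.760 m³/s

v̄ = v₀.₆ = 0.747 m/s
q = v̄ × d × w = 0.7470 × 1.13 × 0.90 = 0.7597 m³/s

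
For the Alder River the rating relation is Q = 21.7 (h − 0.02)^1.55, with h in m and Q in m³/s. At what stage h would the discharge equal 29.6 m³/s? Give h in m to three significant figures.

h − h₀ = (Q/C)^(1/b) = (29.6/21.7)^(1/1.55) = 1.222 m
h = 0.02 + 1.222 = 1.242 m

1.24 m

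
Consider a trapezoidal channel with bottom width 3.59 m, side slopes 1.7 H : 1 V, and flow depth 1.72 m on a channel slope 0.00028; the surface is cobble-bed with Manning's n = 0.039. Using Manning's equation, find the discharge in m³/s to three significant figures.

5.06 m³/s

A = (b + z·y)·y = (3.59 + 1.7×1.72)×1.72 = 11.20 m²
P = b + 2y√(1+z²) = 3.59 + 2×1.72×√(1+1.7²) = 10.37 m
R = A/P = 11.20/10.37 = 1.080 m
Q = (1/n)·A·R^(2/3)·S^(1/2) = (1/0.039) × 11.20 × 1.080^(2/3) × 0.00028^(1/2) = 5.060 m³/s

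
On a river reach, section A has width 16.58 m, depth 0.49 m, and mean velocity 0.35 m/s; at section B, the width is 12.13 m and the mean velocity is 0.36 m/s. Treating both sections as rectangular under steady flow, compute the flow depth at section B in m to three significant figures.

0.651 m

Q = A₁V₁ = (16.58×0.49) × 0.35 = 2.843 m³/s
d₂ = Q/(b₂ V₂) = 2.843/(12.13×0.36) = 0.6512 m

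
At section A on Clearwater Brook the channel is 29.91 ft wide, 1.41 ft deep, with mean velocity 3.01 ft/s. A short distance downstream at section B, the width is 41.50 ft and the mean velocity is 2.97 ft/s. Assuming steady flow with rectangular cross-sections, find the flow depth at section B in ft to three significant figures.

1.03 ft

Q = A₁V₁ = (29.91×1.41) × 3.01 = 126.9 ft³/s
d₂ = Q/(b₂ V₂) = 126.9/(41.50×2.97) = 1.030 ft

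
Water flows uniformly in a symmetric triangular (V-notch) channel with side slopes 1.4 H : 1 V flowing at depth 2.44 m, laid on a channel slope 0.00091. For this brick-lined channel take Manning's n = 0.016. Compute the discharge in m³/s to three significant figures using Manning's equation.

A = z·y² = 1.4×2.44² = 8.335 m²
P = 2y√(1+z²) = 2×2.44×√(1+1.4²) = 8.396 m
R = A/P = 8.335/8.396 = 0.9928 m
Q = (1/n)·A·R^(2/3)·S^(1/2) = (1/0.016) × 8.335 × 0.9928^(2/3) × 0.00091^(1/2) = 15.64 m³/s

15.6 m³/s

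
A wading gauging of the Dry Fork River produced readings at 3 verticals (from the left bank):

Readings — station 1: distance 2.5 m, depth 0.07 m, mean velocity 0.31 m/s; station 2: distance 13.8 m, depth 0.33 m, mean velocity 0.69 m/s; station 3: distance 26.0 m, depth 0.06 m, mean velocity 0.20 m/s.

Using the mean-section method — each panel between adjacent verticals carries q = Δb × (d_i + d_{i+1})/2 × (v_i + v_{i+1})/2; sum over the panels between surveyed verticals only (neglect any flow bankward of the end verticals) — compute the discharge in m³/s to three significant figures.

2.19 m³/s

Panel 1-2: Δb = 11.3 m, d̄ = (0.07+0.33)/2 = 0.2, v̄ = (0.31+0.69)/2 = 0.5 → q = 11.3×0.2×0.5 = 1.130 m³/s
Panel 2-3: Δb = 12.2 m, d̄ = (0.33+0.06)/2 = 0.195, v̄ = (0.69+0.20)/2 = 0.445 → q = 12.2×0.195×0.445 = 1.059 m³/s
Q = Σ q = 2.189 m³/s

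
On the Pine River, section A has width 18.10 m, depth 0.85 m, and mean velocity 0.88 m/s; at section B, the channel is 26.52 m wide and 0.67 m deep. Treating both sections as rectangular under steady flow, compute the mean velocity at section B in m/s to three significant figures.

Q = A₁V₁ = (18.10×0.85) × 0.88 = 13.54 m³/s
A₂ = 26.52 × 0.67 = 17.77 m²
V₂ = Q/A₂ = 13.54/17.77 = 0.7620 m/s

0.762 m/s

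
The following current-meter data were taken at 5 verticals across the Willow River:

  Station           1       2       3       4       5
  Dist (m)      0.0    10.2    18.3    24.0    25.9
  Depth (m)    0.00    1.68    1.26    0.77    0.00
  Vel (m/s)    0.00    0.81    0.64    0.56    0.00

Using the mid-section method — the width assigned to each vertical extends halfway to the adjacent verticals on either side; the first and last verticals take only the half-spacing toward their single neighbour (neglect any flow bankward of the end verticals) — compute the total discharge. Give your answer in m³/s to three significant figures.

w_2 = (18.3 − 0.0)/2 = 9.15 m; q_2 = 0.81 × 1.68 × 9.15 = 12.45 m³/s
w_3 = (24.0 − 10.2)/2 = 6.9 m; q_3 = 0.64 × 1.26 × 6.9 = 5.564 m³/s
w_4 = (25.9 − 18.3)/2 = 3.8 m; q_4 = 0.56 × 0.77 × 3.8 = 1.639 m³/s
Stations 1, 5 contribute zero (depth or velocity is 0).
Q = Σ qᵢ = 19.65 m³/s

19.7 m³/s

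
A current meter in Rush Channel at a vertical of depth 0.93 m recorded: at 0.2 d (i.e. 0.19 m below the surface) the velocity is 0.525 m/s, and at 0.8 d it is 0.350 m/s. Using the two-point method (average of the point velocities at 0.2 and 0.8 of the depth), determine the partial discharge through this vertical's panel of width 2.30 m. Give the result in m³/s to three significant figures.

0.936 m³/s

v̄ = (0.525 + 0.350) / 2 = 0.4375 m/s
q = v̄ × d × w = 0.4375 × 0.93 × 2.30 = 0.9358 m³/s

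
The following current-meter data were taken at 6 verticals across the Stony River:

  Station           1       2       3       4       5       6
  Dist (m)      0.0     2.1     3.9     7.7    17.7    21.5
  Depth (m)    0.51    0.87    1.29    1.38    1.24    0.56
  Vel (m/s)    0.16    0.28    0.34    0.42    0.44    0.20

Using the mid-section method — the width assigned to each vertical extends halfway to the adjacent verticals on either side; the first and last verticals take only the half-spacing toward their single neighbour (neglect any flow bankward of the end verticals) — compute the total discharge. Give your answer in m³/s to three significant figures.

9.77 m³/s

w_1 = (2.1 − 0.0)/2 = 1.05 m; q_1 = 0.16 × 0.51 × 1.05 = 0.08568 m³/s
w_2 = (3.9 − 0.0)/2 = 1.95 m; q_2 = 0.28 × 0.87 × 1.95 = 0.4750 m³/s
w_3 = (7.7 − 2.1)/2 = 2.8 m; q_3 = 0.34 × 1.29 × 2.8 = 1.228 m³/s
w_4 = (17.7 − 3.9)/2 = 6.9 m; q_4 = 0.42 × 1.38 × 6.9 = 3.999 m³/s
w_5 = (21.5 − 7.7)/2 = 6.9 m; q_5 = 0.44 × 1.24 × 6.9 = 3.765 m³/s
w_6 = (21.5 − 17.7)/2 = 1.9 m; q_6 = 0.20 × 0.56 × 1.9 = 0.2128 m³/s
Q = Σ qᵢ = 9.765 m³/s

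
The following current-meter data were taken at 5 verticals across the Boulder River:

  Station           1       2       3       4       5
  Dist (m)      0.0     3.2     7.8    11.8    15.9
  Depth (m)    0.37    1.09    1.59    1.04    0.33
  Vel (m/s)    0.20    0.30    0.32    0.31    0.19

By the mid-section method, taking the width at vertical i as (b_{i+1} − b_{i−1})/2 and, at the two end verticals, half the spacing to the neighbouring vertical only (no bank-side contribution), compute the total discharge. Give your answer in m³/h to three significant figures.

18100 m³/h

w_1 = (3.2 − 0.0)/2 = 1.6 m; q_1 = 0.20 × 0.37 × 1.6 = 0.1184 m³/s
w_2 = (7.8 − 0.0)/2 = 3.9 m; q_2 = 0.30 × 1.09 × 3.9 = 1.275 m³/s
w_3 = (11.8 − 3.2)/2 = 4.3 m; q_3 = 0.32 × 1.59 × 4.3 = 2.188 m³/s
w_4 = (15.9 − 7.8)/2 = 4.05 m; q_4 = 0.31 × 1.04 × 4.05 = 1.306 m³/s
w_5 = (15.9 − 11.8)/2 = 2.05 m; q_5 = 0.19 × 0.33 × 2.05 = 0.1285 m³/s
Q = Σ qᵢ = 5.016 m³/s
= 5.016 × 3600 = 18060 m³/h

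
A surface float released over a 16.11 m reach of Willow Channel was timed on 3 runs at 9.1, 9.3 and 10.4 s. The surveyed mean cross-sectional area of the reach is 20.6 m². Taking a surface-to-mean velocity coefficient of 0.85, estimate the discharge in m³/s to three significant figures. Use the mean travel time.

t̄ = (9.1 + 9.3 + 10.4) / 3 = 9.6 s
v_surface = L / t̄ = 16.11 / 9.6 = 1.678 m/s
v_mean = 0.85 × 1.678 = 1.426 m/s
Q = A × v_mean = 20.6 × 1.426 = 29.38 m³/s

29.4 m³/s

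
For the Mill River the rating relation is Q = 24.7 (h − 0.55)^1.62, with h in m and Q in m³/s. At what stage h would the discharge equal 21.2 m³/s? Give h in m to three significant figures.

1.46 m

h − h₀ = (Q/C)^(1/b) = (21.2/24.7)^(1/1.62) = 0.9100 m
h = 0.55 + 0.9100 = 1.460 m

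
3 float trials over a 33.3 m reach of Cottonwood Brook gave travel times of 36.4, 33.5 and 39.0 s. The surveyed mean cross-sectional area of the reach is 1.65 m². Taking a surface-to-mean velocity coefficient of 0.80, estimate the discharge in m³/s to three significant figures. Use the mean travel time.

t̄ = (36.4 + 33.5 + 39.0) / 3 = 36.3 s
v_surface = L / t̄ = 33.3 / 36.3 = 0.9174 m/s
v_mean = 0.80 × 0.9174 = 0.7339 m/s
Q = A × v_mean = 1.65 × 0.7339 = 1.211 m³/s

1.21 m³/s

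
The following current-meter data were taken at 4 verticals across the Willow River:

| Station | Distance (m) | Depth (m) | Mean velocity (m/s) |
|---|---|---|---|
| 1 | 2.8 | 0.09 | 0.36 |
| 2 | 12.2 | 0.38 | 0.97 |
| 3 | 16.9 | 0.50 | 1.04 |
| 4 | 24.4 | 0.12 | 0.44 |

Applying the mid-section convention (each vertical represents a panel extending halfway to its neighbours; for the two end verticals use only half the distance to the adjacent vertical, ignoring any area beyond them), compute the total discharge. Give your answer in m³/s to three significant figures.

6.12 m³/s

w_1 = (12.2 − 2.8)/2 = 4.7 m; q_1 = 0.36 × 0.09 × 4.7 = 0.1523 m³/s
w_2 = (16.9 − 2.8)/2 = 7.05 m; q_2 = 0.97 × 0.38 × 7.05 = 2.599 m³/s
w_3 = (24.4 − 12.2)/2 = 6.1 m; q_3 = 1.04 × 0.50 × 6.1 = 3.172 m³/s
w_4 = (24.4 − 16.9)/2 = 3.75 m; q_4 = 0.44 × 0.12 × 3.75 = 0.1980 m³/s
Q = Σ qᵢ = 6.121 m³/s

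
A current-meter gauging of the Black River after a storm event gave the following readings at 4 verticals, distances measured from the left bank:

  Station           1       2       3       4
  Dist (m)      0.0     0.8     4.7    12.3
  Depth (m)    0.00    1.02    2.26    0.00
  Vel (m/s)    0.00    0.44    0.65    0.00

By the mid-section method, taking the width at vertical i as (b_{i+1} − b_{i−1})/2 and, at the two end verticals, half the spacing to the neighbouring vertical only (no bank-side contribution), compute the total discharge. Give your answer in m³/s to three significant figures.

9.50 m³/s

w_2 = (4.7 − 0.0)/2 = 2.35 m; q_2 = 0.44 × 1.02 × 2.35 = 1.055 m³/s
w_3 = (12.3 − 0.8)/2 = 5.75 m; q_3 = 0.65 × 2.26 × 5.75 = 8.447 m³/s
Stations 1, 4 contribute zero (depth or velocity is 0).
Q = Σ qᵢ = 9.501 m³/s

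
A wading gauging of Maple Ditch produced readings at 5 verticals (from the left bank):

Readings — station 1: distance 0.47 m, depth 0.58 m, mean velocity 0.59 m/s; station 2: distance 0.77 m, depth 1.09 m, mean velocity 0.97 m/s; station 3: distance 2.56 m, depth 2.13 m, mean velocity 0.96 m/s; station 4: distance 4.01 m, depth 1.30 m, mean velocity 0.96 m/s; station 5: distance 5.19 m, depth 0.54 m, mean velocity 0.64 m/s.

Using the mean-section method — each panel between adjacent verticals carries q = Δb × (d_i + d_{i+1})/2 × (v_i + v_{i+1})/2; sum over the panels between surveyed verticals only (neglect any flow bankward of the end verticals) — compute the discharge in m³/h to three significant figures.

Panel 1-2: Δb = 0.3 m, d̄ = (0.58+1.09)/2 = 0.835, v̄ = (0.59+0.97)/2 = 0.78 → q = 0.3×0.835×0.78 = 0.1954 m³/s
Panel 2-3: Δb = 1.79 m, d̄ = (1.09+2.13)/2 = 1.61, v̄ = (0.97+0.96)/2 = 0.965 → q = 1.79×1.61×0.965 = 2.781 m³/s
Panel 3-4: Δb = 1.45 m, d̄ = (2.13+1.30)/2 = 1.715, v̄ = (0.96+0.96)/2 = 0.96 → q = 1.45×1.715×0.96 = 2.387 m³/s
Panel 4-5: Δb = 1.18 m, d̄ = (1.30+0.54)/2 = 0.92, v̄ = (0.96+0.64)/2 = 0.8 → q = 1.18×0.92×0.8 = 0.8685 m³/s
Q = Σ q = 6.232 m³/s
= 6.232 × 3600 = 22440 m³/h

22400 m³/h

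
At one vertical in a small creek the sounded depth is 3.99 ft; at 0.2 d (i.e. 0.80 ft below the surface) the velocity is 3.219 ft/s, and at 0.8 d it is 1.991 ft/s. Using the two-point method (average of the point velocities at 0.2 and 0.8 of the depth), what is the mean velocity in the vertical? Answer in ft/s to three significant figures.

v̄ = (3.219 + 1.991) / 2 = 2.605 ft/s

2.61 ft/s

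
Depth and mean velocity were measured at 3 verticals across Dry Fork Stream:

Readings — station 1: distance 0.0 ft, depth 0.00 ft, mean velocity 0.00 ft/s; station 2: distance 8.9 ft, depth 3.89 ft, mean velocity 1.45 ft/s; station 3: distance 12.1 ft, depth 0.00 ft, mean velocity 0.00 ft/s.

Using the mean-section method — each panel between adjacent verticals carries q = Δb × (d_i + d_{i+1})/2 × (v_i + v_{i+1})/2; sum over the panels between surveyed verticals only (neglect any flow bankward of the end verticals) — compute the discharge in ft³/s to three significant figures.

17.1 ft³/s

Panel 1-2: Δb = 8.9 ft, d̄ = (0.00+3.89)/2 = 1.945, v̄ = (0.00+1.45)/2 = 0.725 → q = 8.9×1.945×0.725 = 12.55 ft³/s
Panel 2-3: Δb = 3.2 ft, d̄ = (3.89+0.00)/2 = 1.945, v̄ = (1.45+0.00)/2 = 0.725 → q = 3.2×1.945×0.725 = 4.512 ft³/s
Q = Σ q = 17.06 ft³/s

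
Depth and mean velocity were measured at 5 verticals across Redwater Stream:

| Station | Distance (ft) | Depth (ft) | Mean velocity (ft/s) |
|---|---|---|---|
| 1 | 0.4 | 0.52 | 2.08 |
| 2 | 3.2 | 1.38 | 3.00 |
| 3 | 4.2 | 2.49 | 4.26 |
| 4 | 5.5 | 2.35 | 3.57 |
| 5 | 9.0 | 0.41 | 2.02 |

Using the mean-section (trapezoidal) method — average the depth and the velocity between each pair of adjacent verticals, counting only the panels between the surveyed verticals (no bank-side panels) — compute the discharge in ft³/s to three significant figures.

39.6 ft³/s

Panel 1-2: Δb = 2.8 ft, d̄ = (0.52+1.38)/2 = 0.95, v̄ = (2.08+3.00)/2 = 2.54 → q = 2.8×0.95×2.54 = 6.756 ft³/s
Panel 2-3: Δb = 1 ft, d̄ = (1.38+2.49)/2 = 1.935, v̄ = (3.00+4.26)/2 = 3.63 → q = 1×1.935×3.63 = 7.024 ft³/s
Panel 3-4: Δb = 1.3 ft, d̄ = (2.49+2.35)/2 = 2.42, v̄ = (4.26+3.57)/2 = 3.915 → q = 1.3×2.42×3.915 = 12.32 ft³/s
Panel 4-5: Δb = 3.5 ft, d̄ = (2.35+0.41)/2 = 1.38, v̄ = (3.57+2.02)/2 = 2.795 → q = 3.5×1.38×2.795 = 13.50 ft³/s
Q = Σ q = 39.60 ft³/s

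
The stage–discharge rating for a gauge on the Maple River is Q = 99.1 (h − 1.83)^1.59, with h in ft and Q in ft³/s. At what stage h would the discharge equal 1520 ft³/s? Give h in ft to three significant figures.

h − h₀ = (Q/C)^(1/b) = (1520/99.1)^(1/1.59) = 5.569 ft
h = 1.83 + 5.569 = 7.399 ft

7.40 ft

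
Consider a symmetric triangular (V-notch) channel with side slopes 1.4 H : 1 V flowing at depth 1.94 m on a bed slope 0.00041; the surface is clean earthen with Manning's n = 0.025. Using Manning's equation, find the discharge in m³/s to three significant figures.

3.64 m³/s

A = z·y² = 1.4×1.94² = 5.269 m²
P = 2y√(1+z²) = 2×1.94×√(1+1.4²) = 6.675 m
R = A/P = 5.269/6.675 = 0.7893 m
Q = (1/n)·A·R^(2/3)·S^(1/2) = (1/0.025) × 5.269 × 0.7893^(2/3) × 0.00041^(1/2) = 3.645 m³/s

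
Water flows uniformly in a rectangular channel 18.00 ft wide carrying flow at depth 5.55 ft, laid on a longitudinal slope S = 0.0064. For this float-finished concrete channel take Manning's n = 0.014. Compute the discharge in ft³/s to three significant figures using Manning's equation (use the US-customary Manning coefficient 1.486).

1930 ft³/s

A = b·y = 18.00 × 5.55 = 99.90 ft²
P = b + 2y = 18.00 + 2×5.55 = 29.10 ft
R = A/P = 99.90/29.10 = 3.433 ft
Q = (1.486/n)·A·R^(2/3)·S^(1/2) = (1.486/0.014) × 99.90 × 3.433^(2/3) × 0.0064^(1/2) = 1930 ft³/s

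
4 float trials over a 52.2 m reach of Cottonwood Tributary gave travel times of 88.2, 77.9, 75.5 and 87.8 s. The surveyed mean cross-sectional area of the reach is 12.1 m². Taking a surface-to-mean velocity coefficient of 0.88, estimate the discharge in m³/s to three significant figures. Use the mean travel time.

6.75 m³/s

t̄ = (88.2 + 77.9 + 75.5 + 87.8) / 4 = 82.35 s
v_surface = L / t̄ = 52.2 / 82.35 = 0.6339 m/s
v_mean = 0.88 × 0.6339 = 0.5578 m/s
Q = A × v_mean = 12.1 × 0.5578 = 6.750 m³/s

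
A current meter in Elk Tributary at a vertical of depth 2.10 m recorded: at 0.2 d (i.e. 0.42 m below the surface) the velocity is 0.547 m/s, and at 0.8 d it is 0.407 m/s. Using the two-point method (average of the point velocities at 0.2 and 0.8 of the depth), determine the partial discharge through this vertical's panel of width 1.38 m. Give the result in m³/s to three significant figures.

1.38 m³/s

v̄ = (0.547 + 0.407) / 2 = 0.4770 m/s
q = v̄ × d × w = 0.4770 × 2.10 × 1.38 = 1.382 m³/s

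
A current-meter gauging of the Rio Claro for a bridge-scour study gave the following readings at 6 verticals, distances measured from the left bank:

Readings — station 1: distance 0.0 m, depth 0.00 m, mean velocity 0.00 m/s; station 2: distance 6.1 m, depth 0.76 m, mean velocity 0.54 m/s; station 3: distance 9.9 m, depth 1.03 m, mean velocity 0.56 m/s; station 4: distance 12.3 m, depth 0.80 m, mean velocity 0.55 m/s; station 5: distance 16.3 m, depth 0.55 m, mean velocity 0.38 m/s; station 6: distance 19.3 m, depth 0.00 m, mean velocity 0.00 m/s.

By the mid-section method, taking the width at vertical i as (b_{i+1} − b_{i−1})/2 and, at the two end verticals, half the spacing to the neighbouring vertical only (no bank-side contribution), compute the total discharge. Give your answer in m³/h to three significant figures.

w_2 = (9.9 − 0.0)/2 = 4.95 m; q_2 = 0.54 × 0.76 × 4.95 = 2.031 m³/s
w_3 = (12.3 − 6.1)/2 = 3.1 m; q_3 = 0.56 × 1.03 × 3.1 = 1.788 m³/s
w_4 = (16.3 − 9.9)/2 = 3.2 m; q_4 = 0.55 × 0.80 × 3.2 = 1.408 m³/s
w_5 = (19.3 − 12.3)/2 = 3.5 m; q_5 = 0.38 × 0.55 × 3.5 = 0.7315 m³/s
Stations 1, 6 contribute zero (depth or velocity is 0).
Q = Σ qᵢ = 5.959 m³/s
= 5.959 × 3600 = 21450 m³/h

21500 m³/h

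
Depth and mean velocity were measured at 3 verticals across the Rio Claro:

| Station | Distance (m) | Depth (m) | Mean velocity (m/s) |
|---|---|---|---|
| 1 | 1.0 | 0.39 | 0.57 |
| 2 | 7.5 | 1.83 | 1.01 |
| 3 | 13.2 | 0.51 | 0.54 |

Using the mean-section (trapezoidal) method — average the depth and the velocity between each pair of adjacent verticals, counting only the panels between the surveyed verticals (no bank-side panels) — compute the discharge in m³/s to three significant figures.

Panel 1-2: Δb = 6.5 m, d̄ = (0.39+1.83)/2 = 1.11, v̄ = (0.57+1.01)/2 = 0.79 → q = 6.5×1.11×0.79 = 5.700 m³/s
Panel 2-3: Δb = 5.7 m, d̄ = (1.83+0.51)/2 = 1.17, v̄ = (1.01+0.54)/2 = 0.775 → q = 5.7×1.17×0.775 = 5.168 m³/s
Q = Σ q = 10.87 m³/s

10.9 m³/s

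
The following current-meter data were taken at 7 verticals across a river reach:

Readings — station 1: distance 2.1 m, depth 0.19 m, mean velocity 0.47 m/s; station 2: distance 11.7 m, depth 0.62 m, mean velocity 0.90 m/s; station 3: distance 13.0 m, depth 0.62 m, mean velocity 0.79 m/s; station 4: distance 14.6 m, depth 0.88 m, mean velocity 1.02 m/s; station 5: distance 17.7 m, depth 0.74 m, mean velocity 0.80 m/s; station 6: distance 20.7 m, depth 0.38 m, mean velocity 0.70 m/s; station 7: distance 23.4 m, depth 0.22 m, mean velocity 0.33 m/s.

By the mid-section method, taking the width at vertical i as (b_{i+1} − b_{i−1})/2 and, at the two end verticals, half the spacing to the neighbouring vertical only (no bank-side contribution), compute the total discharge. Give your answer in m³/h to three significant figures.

w_1 = (11.7 − 2.1)/2 = 4.8 m; q_1 = 0.47 × 0.19 × 4.8 = 0.4286 m³/s
w_2 = (13.0 − 2.1)/2 = 5.45 m; q_2 = 0.90 × 0.62 × 5.45 = 3.041 m³/s
w_3 = (14.6 − 11.7)/2 = 1.45 m; q_3 = 0.79 × 0.62 × 1.45 = 0.7102 m³/s
w_4 = (17.7 − 13.0)/2 = 2.35 m; q_4 = 1.02 × 0.88 × 2.35 = 2.109 m³/s
w_5 = (20.7 − 14.6)/2 = 3.05 m; q_5 = 0.80 × 0.74 × 3.05 = 1.806 m³/s
w_6 = (23.4 − 17.7)/2 = 2.85 m; q_6 = 0.70 × 0.38 × 2.85 = 0.7581 m³/s
w_7 = (23.4 − 20.7)/2 = 1.35 m; q_7 = 0.33 × 0.22 × 1.35 = 0.09801 m³/s
Q = Σ qᵢ = 8.951 m³/s
= 8.951 × 3600 = 32220 m³/h

32200 m³/h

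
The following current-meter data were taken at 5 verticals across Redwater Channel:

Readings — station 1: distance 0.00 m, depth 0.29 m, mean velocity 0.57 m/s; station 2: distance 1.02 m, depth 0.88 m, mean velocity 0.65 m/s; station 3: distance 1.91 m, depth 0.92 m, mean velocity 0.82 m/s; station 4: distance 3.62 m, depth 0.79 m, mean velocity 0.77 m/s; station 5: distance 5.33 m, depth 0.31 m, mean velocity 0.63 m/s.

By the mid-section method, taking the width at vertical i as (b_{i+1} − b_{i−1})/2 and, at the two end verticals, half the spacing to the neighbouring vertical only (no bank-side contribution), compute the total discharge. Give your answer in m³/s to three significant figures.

w_1 = (1.02 − 0.00)/2 = 0.51 m; q_1 = 0.57 × 0.29 × 0.51 = 0.08430 m³/s
w_2 = (1.91 − 0.00)/2 = 0.955 m; q_2 = 0.65 × 0.88 × 0.955 = 0.5463 m³/s
w_3 = (3.62 − 1.02)/2 = 1.3 m; q_3 = 0.82 × 0.92 × 1.3 = 0.9807 m³/s
w_4 = (5.33 − 1.91)/2 = 1.71 m; q_4 = 0.77 × 0.79 × 1.71 = 1.040 m³/s
w_5 = (5.33 − 3.62)/2 = 0.855 m; q_5 = 0.63 × 0.31 × 0.855 = 0.1670 m³/s
Q = Σ qᵢ = 2.818 m³/s

2.82 m³/s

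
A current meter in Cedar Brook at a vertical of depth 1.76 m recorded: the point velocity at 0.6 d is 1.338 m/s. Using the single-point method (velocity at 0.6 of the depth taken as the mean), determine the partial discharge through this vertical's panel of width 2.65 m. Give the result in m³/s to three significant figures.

6.24 m³/s

v̄ = v₀.₆ = 1.338 m/s
q = v̄ × d × w = 1.338 × 1.76 × 2.65 = 6.240 m³/s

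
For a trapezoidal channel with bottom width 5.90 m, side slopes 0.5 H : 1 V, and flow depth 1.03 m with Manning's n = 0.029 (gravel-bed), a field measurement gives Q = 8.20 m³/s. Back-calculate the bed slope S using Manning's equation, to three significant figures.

A = (b + z·y)·y = (5.90 + 0.5×1.03)×1.03 = 6.607 m²
P = b + 2y√(1+z²) = 5.90 + 2×1.03×√(1+0.5²) = 8.203 m
R = A/P = 6.607/8.203 = 0.8055 m
S = (Q·n / (1·A·R^(2/3)))² = (8.20×0.029 / (1×6.607×0.8657))² = 0.001728

0.00173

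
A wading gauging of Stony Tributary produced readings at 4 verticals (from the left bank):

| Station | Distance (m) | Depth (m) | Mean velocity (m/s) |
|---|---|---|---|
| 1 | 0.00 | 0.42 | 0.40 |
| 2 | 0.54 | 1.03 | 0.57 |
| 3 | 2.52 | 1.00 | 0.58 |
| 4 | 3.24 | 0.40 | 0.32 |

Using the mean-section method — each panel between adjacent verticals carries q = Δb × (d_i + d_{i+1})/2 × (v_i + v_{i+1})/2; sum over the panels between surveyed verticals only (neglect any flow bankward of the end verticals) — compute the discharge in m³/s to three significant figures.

1.57 m³/s

Panel 1-2: Δb = 0.54 m, d̄ = (0.42+1.03)/2 = 0.725, v̄ = (0.40+0.57)/2 = 0.485 → q = 0.54×0.725×0.485 = 0.1899 m³/s
Panel 2-3: Δb = 1.98 m, d̄ = (1.03+1.00)/2 = 1.015, v̄ = (0.57+0.58)/2 = 0.575 → q = 1.98×1.015×0.575 = 1.156 m³/s
Panel 3-4: Δb = 0.72 m, d̄ = (1.00+0.40)/2 = 0.7, v̄ = (0.58+0.32)/2 = 0.45 → q = 0.72×0.7×0.45 = 0.2268 m³/s
Q = Σ q = 1.572 m³/s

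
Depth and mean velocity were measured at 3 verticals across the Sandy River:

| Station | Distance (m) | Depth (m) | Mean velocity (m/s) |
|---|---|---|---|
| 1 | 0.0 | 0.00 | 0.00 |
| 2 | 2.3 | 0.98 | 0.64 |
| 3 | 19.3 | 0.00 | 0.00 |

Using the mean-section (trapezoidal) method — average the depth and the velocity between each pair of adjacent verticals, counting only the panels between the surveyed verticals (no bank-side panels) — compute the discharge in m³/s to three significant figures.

Panel 1-2: Δb = 2.3 m, d̄ = (0.00+0.98)/2 = 0.49, v̄ = (0.00+0.64)/2 = 0.32 → q = 2.3×0.49×0.32 = 0.3606 m³/s
Panel 2-3: Δb = 17 m, d̄ = (0.98+0.00)/2 = 0.49, v̄ = (0.64+0.00)/2 = 0.32 → q = 17×0.49×0.32 = 2.666 m³/s
Q = Σ q = 3.026 m³/s

3.03 m³/s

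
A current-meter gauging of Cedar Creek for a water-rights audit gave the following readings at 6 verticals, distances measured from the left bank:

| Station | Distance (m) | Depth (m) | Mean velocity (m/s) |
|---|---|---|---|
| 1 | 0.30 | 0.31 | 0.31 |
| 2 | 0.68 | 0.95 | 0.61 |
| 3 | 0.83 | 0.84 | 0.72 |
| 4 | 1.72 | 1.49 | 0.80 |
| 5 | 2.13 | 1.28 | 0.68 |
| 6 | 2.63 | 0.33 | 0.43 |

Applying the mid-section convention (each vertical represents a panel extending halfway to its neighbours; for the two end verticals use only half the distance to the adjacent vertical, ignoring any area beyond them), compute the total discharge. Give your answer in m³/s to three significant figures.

w_1 = (0.68 − 0.30)/2 = 0.19 m; q_1 = 0.31 × 0.31 × 0.19 = 0.01826 m³/s
w_2 = (0.83 − 0.30)/2 = 0.265 m; q_2 = 0.61 × 0.95 × 0.265 = 0.1536 m³/s
w_3 = (1.72 − 0.68)/2 = 0.52 m; q_3 = 0.72 × 0.84 × 0.52 = 0.3145 m³/s
w_4 = (2.13 − 0.83)/2 = 0.65 m; q_4 = 0.80 × 1.49 × 0.65 = 0.7748 m³/s
w_5 = (2.63 − 1.72)/2 = 0.455 m; q_5 = 0.68 × 1.28 × 0.455 = 0.3960 m³/s
w_6 = (2.63 − 2.13)/2 = 0.25 m; q_6 = 0.43 × 0.33 × 0.25 = 0.03548 m³/s
Q = Σ qᵢ = 1.693 m³/s

1.69 m³/s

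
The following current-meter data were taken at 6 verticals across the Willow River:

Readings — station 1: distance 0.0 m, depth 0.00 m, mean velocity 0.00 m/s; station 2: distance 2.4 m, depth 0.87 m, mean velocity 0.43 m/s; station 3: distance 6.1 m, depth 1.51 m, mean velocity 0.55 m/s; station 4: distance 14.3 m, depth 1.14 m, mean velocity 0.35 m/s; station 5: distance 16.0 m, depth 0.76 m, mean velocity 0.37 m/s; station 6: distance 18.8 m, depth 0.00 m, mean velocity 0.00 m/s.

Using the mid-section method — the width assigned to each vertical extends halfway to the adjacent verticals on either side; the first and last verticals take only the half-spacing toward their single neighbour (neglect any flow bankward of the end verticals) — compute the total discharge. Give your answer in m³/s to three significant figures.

8.69 m³/s

w_2 = (6.1 − 0.0)/2 = 3.05 m; q_2 = 0.43 × 0.87 × 3.05 = 1.141 m³/s
w_3 = (14.3 − 2.4)/2 = 5.95 m; q_3 = 0.55 × 1.51 × 5.95 = 4.941 m³/s
w_4 = (16.0 − 6.1)/2 = 4.95 m; q_4 = 0.35 × 1.14 × 4.95 = 1.975 m³/s
w_5 = (18.8 − 14.3)/2 = 2.25 m; q_5 = 0.37 × 0.76 × 2.25 = 0.6327 m³/s
Stations 1, 6 contribute zero (depth or velocity is 0).
Q = Σ qᵢ = 8.690 m³/s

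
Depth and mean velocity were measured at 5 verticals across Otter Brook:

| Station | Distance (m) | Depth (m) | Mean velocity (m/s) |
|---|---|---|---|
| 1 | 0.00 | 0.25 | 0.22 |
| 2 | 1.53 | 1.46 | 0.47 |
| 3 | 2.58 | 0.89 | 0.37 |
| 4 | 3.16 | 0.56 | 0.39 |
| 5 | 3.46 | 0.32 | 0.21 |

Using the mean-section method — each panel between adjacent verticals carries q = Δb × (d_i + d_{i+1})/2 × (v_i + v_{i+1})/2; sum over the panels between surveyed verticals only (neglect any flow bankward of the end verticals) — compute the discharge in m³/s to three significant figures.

1.17 m³/s

Panel 1-2: Δb = 1.53 m, d̄ = (0.25+1.46)/2 = 0.855, v̄ = (0.22+0.47)/2 = 0.345 → q = 1.53×0.855×0.345 = 0.4513 m³/s
Panel 2-3: Δb = 1.05 m, d̄ = (1.46+0.89)/2 = 1.175, v̄ = (0.47+0.37)/2 = 0.42 → q = 1.05×1.175×0.42 = 0.5182 m³/s
Panel 3-4: Δb = 0.58 m, d̄ = (0.89+0.56)/2 = 0.725, v̄ = (0.37+0.39)/2 = 0.38 → q = 0.58×0.725×0.38 = 0.1598 m³/s
Panel 4-5: Δb = 0.3 m, d̄ = (0.56+0.32)/2 = 0.44, v̄ = (0.39+0.21)/2 = 0.3 → q = 0.3×0.44×0.3 = 0.03960 m³/s
Q = Σ q = 1.169 m³/s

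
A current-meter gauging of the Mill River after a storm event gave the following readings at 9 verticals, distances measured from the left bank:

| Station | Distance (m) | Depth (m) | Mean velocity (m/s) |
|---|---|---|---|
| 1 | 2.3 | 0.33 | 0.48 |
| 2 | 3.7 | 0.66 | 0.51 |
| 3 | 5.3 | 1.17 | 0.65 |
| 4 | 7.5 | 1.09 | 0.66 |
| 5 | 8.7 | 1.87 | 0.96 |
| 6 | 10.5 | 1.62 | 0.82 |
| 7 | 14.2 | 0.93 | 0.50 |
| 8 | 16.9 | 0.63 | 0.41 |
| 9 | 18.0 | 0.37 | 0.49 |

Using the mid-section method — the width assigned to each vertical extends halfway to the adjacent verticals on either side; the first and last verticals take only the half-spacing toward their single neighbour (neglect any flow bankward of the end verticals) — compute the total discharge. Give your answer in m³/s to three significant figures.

w_1 = (3.7 − 2.3)/2 = 0.7 m; q_1 = 0.48 × 0.33 × 0.7 = 0.1109 m³/s
w_2 = (5.3 − 2.3)/2 = 1.5 m; q_2 = 0.51 × 0.66 × 1.5 = 0.5049 m³/s
w_3 = (7.5 − 3.7)/2 = 1.9 m; q_3 = 0.65 × 1.17 × 1.9 = 1.445 m³/s
w_4 = (8.7 − 5.3)/2 = 1.7 m; q_4 = 0.66 × 1.09 × 1.7 = 1.223 m³/s
w_5 = (10.5 − 7.5)/2 = 1.5 m; q_5 = 0.96 × 1.87 × 1.5 = 2.693 m³/s
w_6 = (14.2 − 8.7)/2 = 2.75 m; q_6 = 0.82 × 1.62 × 2.75 = 3.653 m³/s
w_7 = (16.9 − 10.5)/2 = 3.2 m; q_7 = 0.50 × 0.93 × 3.2 = 1.488 m³/s
w_8 = (18.0 − 14.2)/2 = 1.9 m; q_8 = 0.41 × 0.63 × 1.9 = 0.4908 m³/s
w_9 = (18.0 − 16.9)/2 = 0.55 m; q_9 = 0.49 × 0.37 × 0.55 = 0.09972 m³/s
Q = Σ qᵢ = 11.71 m³/s

11.7 m³/s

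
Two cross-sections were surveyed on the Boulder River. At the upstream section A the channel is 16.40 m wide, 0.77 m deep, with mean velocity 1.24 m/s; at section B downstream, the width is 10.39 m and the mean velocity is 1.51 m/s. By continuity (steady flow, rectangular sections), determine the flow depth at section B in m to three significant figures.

Q = A₁V₁ = (16.40×0.77) × 1.24 = 15.66 m³/s
d₂ = Q/(b₂ V₂) = 15.66/(10.39×1.51) = 0.9981 m

0.998 m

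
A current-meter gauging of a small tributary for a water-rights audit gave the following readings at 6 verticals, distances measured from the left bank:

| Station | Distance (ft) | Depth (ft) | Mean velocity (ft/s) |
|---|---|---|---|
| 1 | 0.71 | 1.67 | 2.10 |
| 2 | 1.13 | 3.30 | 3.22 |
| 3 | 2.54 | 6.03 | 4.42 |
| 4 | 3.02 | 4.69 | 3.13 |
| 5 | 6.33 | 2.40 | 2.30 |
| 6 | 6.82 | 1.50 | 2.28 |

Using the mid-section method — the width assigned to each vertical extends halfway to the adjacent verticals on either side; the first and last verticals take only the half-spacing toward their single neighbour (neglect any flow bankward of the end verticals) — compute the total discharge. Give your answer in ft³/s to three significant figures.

74.8 ft³/s

w_1 = (1.13 − 0.71)/2 = 0.21 ft; q_1 = 2.10 × 1.67 × 0.21 = 0.7365 ft³/s
w_2 = (2.54 − 0.71)/2 = 0.915 ft; q_2 = 3.22 × 3.30 × 0.915 = 9.723 ft³/s
w_3 = (3.02 − 1.13)/2 = 0.945 ft; q_3 = 4.42 × 6.03 × 0.945 = 25.19 ft³/s
w_4 = (6.33 − 2.54)/2 = 1.895 ft; q_4 = 3.13 × 4.69 × 1.895 = 27.82 ft³/s
w_5 = (6.82 − 3.02)/2 = 1.9 ft; q_5 = 2.30 × 2.40 × 1.9 = 10.49 ft³/s
w_6 = (6.82 − 6.33)/2 = 0.245 ft; q_6 = 2.28 × 1.50 × 0.245 = 0.8379 ft³/s
Q = Σ qᵢ = 74.79 ft³/s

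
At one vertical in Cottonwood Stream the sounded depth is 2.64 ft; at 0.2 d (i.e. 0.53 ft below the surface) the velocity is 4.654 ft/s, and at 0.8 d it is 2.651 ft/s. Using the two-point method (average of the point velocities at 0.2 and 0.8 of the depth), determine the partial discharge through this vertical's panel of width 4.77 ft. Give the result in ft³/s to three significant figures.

v̄ = (4.654 + 2.651) / 2 = 3.653 ft/s
q = v̄ × d × w = 3.653 × 2.64 × 4.77 = 46.00 ft³/s

46.0 ft³/s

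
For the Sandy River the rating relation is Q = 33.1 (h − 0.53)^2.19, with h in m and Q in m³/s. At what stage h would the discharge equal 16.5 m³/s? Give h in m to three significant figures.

1.26 m

h − h₀ = (Q/C)^(1/b) = (16.5/33.1)^(1/2.19) = 0.7277 m
h = 0.53 + 0.7277 = 1.258 m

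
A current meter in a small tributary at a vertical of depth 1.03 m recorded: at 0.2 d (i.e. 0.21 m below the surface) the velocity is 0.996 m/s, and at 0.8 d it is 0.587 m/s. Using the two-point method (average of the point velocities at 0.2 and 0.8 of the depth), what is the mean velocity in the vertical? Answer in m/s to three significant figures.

v̄ = (0.996 + 0.587) / 2 = 0.7915 m/s

0.792 m/s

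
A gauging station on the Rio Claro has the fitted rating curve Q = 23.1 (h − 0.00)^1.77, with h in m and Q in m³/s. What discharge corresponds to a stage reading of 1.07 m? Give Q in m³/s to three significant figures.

26.0 m³/s

Q = 23.1 × (1.07 − 0.00)^1.77 = 23.1 × 1.07^1.77 = 26.04 m³/s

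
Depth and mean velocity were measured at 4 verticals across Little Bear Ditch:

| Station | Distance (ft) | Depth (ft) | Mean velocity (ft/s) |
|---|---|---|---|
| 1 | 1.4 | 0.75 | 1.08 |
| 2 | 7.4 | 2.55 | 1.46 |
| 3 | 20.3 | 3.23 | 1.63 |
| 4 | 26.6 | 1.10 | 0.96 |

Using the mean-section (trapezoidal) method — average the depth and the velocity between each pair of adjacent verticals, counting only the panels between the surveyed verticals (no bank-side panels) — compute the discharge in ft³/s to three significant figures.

87.8 ft³/s

Panel 1-2: Δb = 6 ft, d̄ = (0.75+2.55)/2 = 1.65, v̄ = (1.08+1.46)/2 = 1.27 → q = 6×1.65×1.27 = 12.57 ft³/s
Panel 2-3: Δb = 12.9 ft, d̄ = (2.55+3.23)/2 = 2.89, v̄ = (1.46+1.63)/2 = 1.545 → q = 12.9×2.89×1.545 = 57.60 ft³/s
Panel 3-4: Δb = 6.3 ft, d̄ = (3.23+1.10)/2 = 2.165, v̄ = (1.63+0.96)/2 = 1.295 → q = 6.3×2.165×1.295 = 17.66 ft³/s
Q = Σ q = 87.84 ft³/s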